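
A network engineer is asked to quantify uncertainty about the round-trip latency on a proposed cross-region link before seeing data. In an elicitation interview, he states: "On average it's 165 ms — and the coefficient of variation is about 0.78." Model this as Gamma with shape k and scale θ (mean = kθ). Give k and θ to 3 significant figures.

k ≈ 1.64, θ ≈ 100

For Gamma(k, scale θ): mean = kθ, variance = kθ², so CV = 1/√k.
CV = 0.78, hence k = 1/CV² = 1.64.
Then θ = mean/k = 165/1.64 = 100.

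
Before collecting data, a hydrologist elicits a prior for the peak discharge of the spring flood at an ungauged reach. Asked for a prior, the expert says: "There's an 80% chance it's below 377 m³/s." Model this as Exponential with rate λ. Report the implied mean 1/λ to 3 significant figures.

P(T < 377.0) = 1 − e^(−λ·377.0) = 0.8, so λ = −ln(1−0.8)/377.0 = −ln(0.2)/377.0 = 0.00427.
Mean = 1/λ = 234 m³/s.

mean ≈ 234 m³/s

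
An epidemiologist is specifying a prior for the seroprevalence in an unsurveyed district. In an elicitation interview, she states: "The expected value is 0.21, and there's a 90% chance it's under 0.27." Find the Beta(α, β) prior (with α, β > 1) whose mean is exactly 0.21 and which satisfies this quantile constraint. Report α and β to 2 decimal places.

α ≈ 16.58, β ≈ 62.37

With mean 0.21 fixed, write α = 0.21s, β = 0.79s where s = α+β.
Need P(θ < 0.27) = 0.9 under Beta(0.21s, 0.79s). Normal approximation: (q−m)/√(m(1−m)/s) ≈ z_{0.9} = 1.28, so s ≈ 0.21·0.79·(1.28)²/(0.27−0.21)² = 75.7.
At s = 75.7: P(θ<0.27) ≈ 0.896. Adjusting to match 0.9 gives s ≈ 78.95.
So α = 0.21·78.95 ≈ 16.58, β = 0.79·78.95 ≈ 62.37.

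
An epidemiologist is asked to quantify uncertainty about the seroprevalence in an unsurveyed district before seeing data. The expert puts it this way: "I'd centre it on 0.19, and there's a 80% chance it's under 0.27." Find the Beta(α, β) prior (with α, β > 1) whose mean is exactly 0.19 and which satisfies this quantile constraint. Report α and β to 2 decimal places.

α ≈ 2.81, β ≈ 11.96

With mean 0.19 fixed, write α = 0.19s, β = 0.81s where s = α+β.
Need P(θ < 0.27) = 0.8 under Beta(0.19s, 0.81s). Normal approximation: (q−m)/√(m(1−m)/s) ≈ z_{0.8} = 0.842, so s ≈ 0.19·0.81·(0.842)²/(0.27−0.19)² = 17.0.
At s = 17.0: P(θ<0.27) ≈ 0.812. Adjusting to match 0.8 gives s ≈ 14.77.
So α = 0.19·14.77 ≈ 2.81, β = 0.81·14.77 ≈ 11.96.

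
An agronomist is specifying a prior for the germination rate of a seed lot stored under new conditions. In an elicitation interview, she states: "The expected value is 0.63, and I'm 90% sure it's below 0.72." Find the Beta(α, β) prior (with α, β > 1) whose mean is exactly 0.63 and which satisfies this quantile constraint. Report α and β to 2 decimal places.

With mean 0.63 fixed, write α = 0.63s, β = 0.37s where s = α+β.
Need P(θ < 0.72) = 0.9 under Beta(0.63s, 0.37s). Normal approximation: (q−m)/√(m(1−m)/s) ≈ z_{0.9} = 1.28, so s ≈ 0.63·0.37·(1.28)²/(0.72−0.63)² = 47.3.
At s = 47.3: P(θ<0.72) ≈ 0.904. Adjusting to match 0.9 gives s ≈ 45.55.
So α = 0.63·45.55 ≈ 28.70, β = 0.37·45.55 ≈ 16.85.

α ≈ 28.70, β ≈ 16.85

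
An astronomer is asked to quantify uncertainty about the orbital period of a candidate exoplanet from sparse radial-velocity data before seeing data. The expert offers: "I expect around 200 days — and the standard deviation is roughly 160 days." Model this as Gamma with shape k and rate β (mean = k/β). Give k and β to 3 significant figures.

k ≈ 1.56, β ≈ 0.00781

For Gamma(k, rate β): mean = k/β, variance = k/β², so CV = 1/√k.
CV = SD/mean = 160/200 = 0.8, hence k = 1/CV² = 1.56.
Then β = k/mean = 1.56/200 = 0.00781.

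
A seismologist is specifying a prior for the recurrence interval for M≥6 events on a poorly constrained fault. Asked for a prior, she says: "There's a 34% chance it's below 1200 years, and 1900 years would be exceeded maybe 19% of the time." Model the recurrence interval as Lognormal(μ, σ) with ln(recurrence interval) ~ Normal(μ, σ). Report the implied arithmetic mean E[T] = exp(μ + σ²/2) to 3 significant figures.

If T ~ Lognormal(μ,σ) then ln T ~ Normal(μ,σ), so the p-quantile of ln T is μ + z_p·σ.
ln(1200) = 7.09 and ln(1900) = 7.55; z_{0.34} = -0.4125, z_{0.81} = 0.8779.
σ = (7.55 − 7.09)/(0.8779 − (-0.4125)) = 0.356.
μ = 7.09 − (-0.4125)·0.356 = 7.237.
E[T] = exp(μ + σ²/2) = exp(7.237 + 0.0634) = 1480 years.

E[T] ≈ 1480 years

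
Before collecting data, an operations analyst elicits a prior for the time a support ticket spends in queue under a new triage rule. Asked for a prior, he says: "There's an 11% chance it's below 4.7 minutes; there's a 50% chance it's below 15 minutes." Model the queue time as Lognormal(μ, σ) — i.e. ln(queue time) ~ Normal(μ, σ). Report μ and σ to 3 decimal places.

If T ~ Lognormal(μ,σ) then ln T ~ Normal(μ,σ), so the p-quantile of ln T is μ + z_p·σ.
ln(4.7) = 1.548 and ln(15) = 2.708; z_{0.11} = -1.227, z_{0.5} = 0.
σ = (2.708 − 1.548)/(0 − (-1.227)) = 0.946.
μ = 1.548 − (-1.227)·0.946 = 2.708.

μ ≈ 2.708, σ ≈ 0.946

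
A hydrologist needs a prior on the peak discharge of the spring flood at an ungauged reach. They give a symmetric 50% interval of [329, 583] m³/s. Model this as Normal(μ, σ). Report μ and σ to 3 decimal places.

μ = 456.000, σ = 188.290

A symmetric 50% interval runs μ ± z·σ with z = 0.6745.
Half-width = 127, so σ = 127/0.6745 = 188.290.
μ is the interval midpoint, 456.000.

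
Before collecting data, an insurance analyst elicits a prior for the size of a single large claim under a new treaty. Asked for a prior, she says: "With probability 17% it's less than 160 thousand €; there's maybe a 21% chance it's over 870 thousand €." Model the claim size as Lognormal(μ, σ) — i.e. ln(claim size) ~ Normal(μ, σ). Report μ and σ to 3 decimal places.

If T ~ Lognormal(μ,σ) then ln T ~ Normal(μ,σ), so the p-quantile of ln T is μ + z_p·σ.
ln(160) = 5.075 and ln(870) = 6.768; z_{0.17} = -0.9542, z_{0.79} = 0.8064.
σ = (6.768 − 5.075)/(0.8064 − (-0.9542)) = 0.962.
μ = 5.075 − (-0.9542)·0.962 = 5.993.

μ ≈ 5.993, σ ≈ 0.962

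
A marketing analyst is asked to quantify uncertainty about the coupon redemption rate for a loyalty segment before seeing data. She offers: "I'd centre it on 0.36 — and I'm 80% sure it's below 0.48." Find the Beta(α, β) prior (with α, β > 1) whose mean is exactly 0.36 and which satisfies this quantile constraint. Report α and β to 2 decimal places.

With mean 0.36 fixed, write α = 0.36s, β = 0.64s where s = α+β.
Need P(θ < 0.48) = 0.8 under Beta(0.36s, 0.64s). Normal approximation: (q−m)/√(m(1−m)/s) ≈ z_{0.8} = 0.842, so s ≈ 0.36·0.64·(0.842)²/(0.48−0.36)² = 11.3.
At s = 11.3: P(θ<0.48) ≈ 0.804. Adjusting to match 0.8 gives s ≈ 10.94.
So α = 0.36·10.94 ≈ 3.94, β = 0.64·10.94 ≈ 7.00.

α ≈ 3.94, β ≈ 7.00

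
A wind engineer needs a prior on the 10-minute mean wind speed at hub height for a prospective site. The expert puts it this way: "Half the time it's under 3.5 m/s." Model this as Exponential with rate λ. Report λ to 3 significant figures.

Exponential median = ln 2 / λ, so λ = ln 2 / 3.5 = 0.198.

λ ≈ 0.198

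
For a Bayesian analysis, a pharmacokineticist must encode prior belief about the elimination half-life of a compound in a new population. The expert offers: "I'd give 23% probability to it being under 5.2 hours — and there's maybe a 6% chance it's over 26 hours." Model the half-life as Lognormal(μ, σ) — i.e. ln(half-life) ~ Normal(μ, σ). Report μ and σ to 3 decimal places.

If T ~ Lognormal(μ,σ) then ln T ~ Normal(μ,σ), so the p-quantile of ln T is μ + z_p·σ.
ln(5.2) = 1.649 and ln(26) = 3.258; z_{0.23} = -0.7388, z_{0.94} = 1.555.
σ = (3.258 − 1.649)/(1.555 − (-0.7388)) = 0.702.
μ = 1.649 − (-0.7388)·0.702 = 2.167.

μ ≈ 2.167, σ ≈ 0.702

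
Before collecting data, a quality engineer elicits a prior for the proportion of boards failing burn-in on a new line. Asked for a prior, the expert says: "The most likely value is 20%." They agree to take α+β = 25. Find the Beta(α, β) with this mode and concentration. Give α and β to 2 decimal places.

For α,β > 1 the Beta mode is (α−1)/(α+β−2). With α+β = 25, the mode is (α−1)/23.
Set (α−1)/23 = 0.2 → α = 1 + 0.2·23 = 5.60.
β = 25 − α = 19.40.

α = 5.60, β = 19.40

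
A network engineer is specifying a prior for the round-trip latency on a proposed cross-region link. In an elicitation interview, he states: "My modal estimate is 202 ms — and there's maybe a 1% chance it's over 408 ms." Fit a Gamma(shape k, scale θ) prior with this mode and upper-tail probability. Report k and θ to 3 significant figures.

Gamma(k,θ) with k>1 has mode (k−1)θ, so θ = 202/(k−1).
Need P(X < 408) = 0.99 with θ tied to k this way. Start at k = 2, θ = 202: P(X<408) ≈ 0.599.
Too low — raise k to concentrate. Iterating converges to k ≈ 10.9.
Then θ = 202/(10.9−1) ≈ 20.4.

k ≈ 10.9, θ ≈ 20.4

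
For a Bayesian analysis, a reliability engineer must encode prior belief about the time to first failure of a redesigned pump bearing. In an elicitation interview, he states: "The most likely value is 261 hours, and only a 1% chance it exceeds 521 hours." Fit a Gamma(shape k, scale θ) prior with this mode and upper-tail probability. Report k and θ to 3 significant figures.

Gamma(k,θ) with k>1 has mode (k−1)θ, so θ = 261/(k−1).
Need P(X < 521) = 0.99 with θ tied to k this way. Start at k = 2, θ = 261: P(X<521) ≈ 0.593.
Too low — raise k to concentrate. Iterating converges to k ≈ 11.3.
Then θ = 261/(11.3−1) ≈ 25.4.

k ≈ 11.3, θ ≈ 25.4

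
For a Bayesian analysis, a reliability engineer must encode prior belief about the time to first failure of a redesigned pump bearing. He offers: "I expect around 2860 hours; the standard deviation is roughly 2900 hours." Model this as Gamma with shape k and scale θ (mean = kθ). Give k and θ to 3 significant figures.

For Gamma(k, scale θ): mean = kθ, variance = kθ², so CV = 1/√k.
CV = SD/mean = 2900/2860 = 1.014, hence k = 1/CV² = 0.973.
Then θ = mean/k = 2860/0.973 = 2940.

k ≈ 0.973, θ ≈ 2940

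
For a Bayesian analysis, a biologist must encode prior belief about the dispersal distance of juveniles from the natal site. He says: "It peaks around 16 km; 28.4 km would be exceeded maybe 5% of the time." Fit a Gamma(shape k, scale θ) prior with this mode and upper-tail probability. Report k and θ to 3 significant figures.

k ≈ 9.47, θ ≈ 1.89

Gamma(k,θ) with k>1 has mode (k−1)θ, so θ = 16/(k−1).
Need P(X < 28.4) = 0.95 with θ tied to k this way. Start at k = 2, θ = 16: P(X<28.4) ≈ 0.530.
Too low — raise k to concentrate. Iterating converges to k ≈ 9.47.
Then θ = 16/(9.47−1) ≈ 1.89.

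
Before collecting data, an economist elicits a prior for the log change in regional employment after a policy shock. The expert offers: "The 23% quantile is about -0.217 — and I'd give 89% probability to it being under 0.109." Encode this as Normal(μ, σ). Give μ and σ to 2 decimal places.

μ = -0.09, σ = 0.17

The p-quantile of Normal(μ,σ) is μ + z_p·σ, with z_{0.23} = -0.7388 and z_{0.89} = 1.227.
Eliminate σ: μ = (z₂·x₁ − z₁·x₂)/(z₂ − z₁) = (1.227·-0.217 − (-0.7388)·0.109)/1.965 = -0.09.
Then σ = (x₂ − x₁)/(z₂ − z₁) = (0.109 − -0.217)/1.965 = 0.17.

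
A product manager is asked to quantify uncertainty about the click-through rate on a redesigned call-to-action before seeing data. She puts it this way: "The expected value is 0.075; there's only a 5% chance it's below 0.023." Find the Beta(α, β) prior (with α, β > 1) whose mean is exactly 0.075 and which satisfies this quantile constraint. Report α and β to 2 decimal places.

α ≈ 3.29, β ≈ 40.62

With mean 0.075 fixed, write α = 0.075s, β = 0.925s where s = α+β.
Need P(θ < 0.023) = 0.05 under Beta(0.075s, 0.925s). Normal approximation: (q−m)/√(m(1−m)/s) ≈ z_{0.05} = -1.64, so s ≈ 0.075·0.925·(-1.64)²/(0.023−0.075)² = 69.4.
At s = 69.4: P(θ<0.023) ≈ 0.016. Adjusting to match 0.05 gives s ≈ 43.91.
So α = 0.075·43.91 ≈ 3.29, β = 0.925·43.91 ≈ 40.62.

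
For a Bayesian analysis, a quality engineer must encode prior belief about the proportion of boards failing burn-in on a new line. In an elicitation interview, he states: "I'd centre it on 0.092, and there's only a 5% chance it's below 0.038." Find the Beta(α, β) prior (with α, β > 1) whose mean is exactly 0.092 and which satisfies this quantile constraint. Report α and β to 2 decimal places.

α ≈ 5.08, β ≈ 50.14

With mean 0.092 fixed, write α = 0.092s, β = 0.908s where s = α+β.
Need P(θ < 0.038) = 0.05 under Beta(0.092s, 0.908s). Normal approximation: (q−m)/√(m(1−m)/s) ≈ z_{0.05} = -1.64, so s ≈ 0.092·0.908·(-1.64)²/(0.038−0.092)² = 77.5.
At s = 77.5: P(θ<0.038) ≈ 0.023. Adjusting to match 0.05 gives s ≈ 55.22.
So α = 0.092·55.22 ≈ 5.08, β = 0.908·55.22 ≈ 50.14.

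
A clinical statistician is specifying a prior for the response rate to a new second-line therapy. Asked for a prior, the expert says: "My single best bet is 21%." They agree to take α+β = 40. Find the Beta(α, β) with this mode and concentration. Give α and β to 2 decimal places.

α = 8.98, β = 31.02

For α,β > 1 the Beta mode is (α−1)/(α+β−2). With α+β = 40, the mode is (α−1)/38.
Set (α−1)/38 = 0.21 → α = 1 + 0.21·38 = 8.98.
β = 40 − α = 31.02.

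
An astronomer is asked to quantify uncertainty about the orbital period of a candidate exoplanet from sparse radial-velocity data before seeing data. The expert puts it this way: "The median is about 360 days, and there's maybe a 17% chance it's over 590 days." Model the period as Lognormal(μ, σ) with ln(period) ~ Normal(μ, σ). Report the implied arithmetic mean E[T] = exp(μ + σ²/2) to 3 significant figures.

E[T] ≈ 412 days

If T ~ Lognormal(μ,σ) then ln T ~ Normal(μ,σ), so the p-quantile of ln T is μ + z_p·σ.
ln(360) = 5.886 and ln(590) = 6.38; z_{0.5} = 0, z_{0.83} = 0.9542.
σ = (6.38 − 5.886)/(0.9542 − (0)) = 0.518.
μ = 5.886 − (0)·0.518 = 5.886.
E[T] = exp(μ + σ²/2) = exp(5.886 + 0.1340) = 412 days.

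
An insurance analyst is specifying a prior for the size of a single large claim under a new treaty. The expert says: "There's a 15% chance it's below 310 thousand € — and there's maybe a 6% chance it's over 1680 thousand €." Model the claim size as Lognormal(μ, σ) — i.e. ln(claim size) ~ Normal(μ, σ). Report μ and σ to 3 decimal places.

If T ~ Lognormal(μ,σ) then ln T ~ Normal(μ,σ), so the p-quantile of ln T is μ + z_p·σ.
ln(310) = 5.737 and ln(1680) = 7.427; z_{0.15} = -1.036, z_{0.94} = 1.555.
σ = (7.427 − 5.737)/(1.555 − (-1.036)) = 0.652.
μ = 5.737 − (-1.036)·0.652 = 6.413.

μ ≈ 6.413, σ ≈ 0.652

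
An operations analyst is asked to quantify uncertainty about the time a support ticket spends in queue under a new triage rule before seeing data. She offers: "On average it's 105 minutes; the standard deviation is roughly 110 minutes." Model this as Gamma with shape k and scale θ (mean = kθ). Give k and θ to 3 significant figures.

For Gamma(k, scale θ): mean = kθ, variance = kθ², so CV = 1/√k.
CV = SD/mean = 110/105 = 1.048, hence k = 1/CV² = 0.911.
Then θ = mean/k = 105/0.911 = 115.

k ≈ 0.911, θ ≈ 115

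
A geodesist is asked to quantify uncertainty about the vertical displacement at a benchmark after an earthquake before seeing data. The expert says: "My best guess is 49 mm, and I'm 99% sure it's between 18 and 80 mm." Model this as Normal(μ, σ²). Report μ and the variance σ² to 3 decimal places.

A symmetric 99% interval runs μ ± z·σ with z = 2.576.
Half-width = 31, so σ = 31/2.576 = 12.0350 and σ² = 144.840.
μ is the stated best guess, 49.000.

μ = 49.000, σ² = 144.840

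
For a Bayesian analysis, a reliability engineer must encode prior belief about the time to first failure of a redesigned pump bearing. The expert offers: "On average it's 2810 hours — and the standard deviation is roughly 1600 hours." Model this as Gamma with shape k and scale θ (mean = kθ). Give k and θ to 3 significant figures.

For Gamma(k, scale θ): mean = kθ, variance = kθ², so CV = 1/√k.
CV = SD/mean = 1600/2810 = 0.5694, hence k = 1/CV² = 3.08.
Then θ = mean/k = 2810/3.08 = 911.

k ≈ 3.08, θ ≈ 911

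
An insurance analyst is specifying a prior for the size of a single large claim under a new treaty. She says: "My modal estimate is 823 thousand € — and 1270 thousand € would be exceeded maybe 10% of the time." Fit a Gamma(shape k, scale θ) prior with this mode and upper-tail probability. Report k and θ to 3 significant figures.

k ≈ 10.9, θ ≈ 82.9

Gamma(k,θ) with k>1 has mode (k−1)θ, so θ = 823/(k−1).
Need P(X < 1270) = 0.9 with θ tied to k this way. Start at k = 2, θ = 823: P(X<1270) ≈ 0.457.
Too low — raise k to concentrate. Iterating converges to k ≈ 10.9.
Then θ = 823/(10.9−1) ≈ 82.9.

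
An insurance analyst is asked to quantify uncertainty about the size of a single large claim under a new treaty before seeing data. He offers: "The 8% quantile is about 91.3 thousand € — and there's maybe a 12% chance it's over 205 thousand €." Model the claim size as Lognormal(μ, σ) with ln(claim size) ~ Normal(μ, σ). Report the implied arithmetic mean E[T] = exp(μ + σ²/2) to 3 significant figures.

E[T] ≈ 149 thousand €

If T ~ Lognormal(μ,σ) then ln T ~ Normal(μ,σ), so the p-quantile of ln T is μ + z_p·σ.
ln(91.3) = 4.514 and ln(205) = 5.323; z_{0.08} = -1.405, z_{0.88} = 1.175.
σ = (5.323 − 4.514)/(1.175 − (-1.405)) = 0.314.
μ = 4.514 − (-1.405)·0.314 = 4.955.
E[T] = exp(μ + σ²/2) = exp(4.955 + 0.0491) = 149 thousand €.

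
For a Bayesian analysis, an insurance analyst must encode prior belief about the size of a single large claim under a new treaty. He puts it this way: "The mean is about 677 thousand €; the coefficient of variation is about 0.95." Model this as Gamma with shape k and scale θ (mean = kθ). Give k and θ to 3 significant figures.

k ≈ 1.11, θ ≈ 611

For Gamma(k, scale θ): mean = kθ, variance = kθ², so CV = 1/√k.
CV = 0.95, hence k = 1/CV² = 1.11.
Then θ = mean/k = 677/1.11 = 611.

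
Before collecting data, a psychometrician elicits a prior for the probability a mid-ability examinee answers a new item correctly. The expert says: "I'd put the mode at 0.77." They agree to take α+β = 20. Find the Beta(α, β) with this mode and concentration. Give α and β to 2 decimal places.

α = 14.86, β = 5.14

For α,β > 1 the Beta mode is (α−1)/(α+β−2). With α+β = 20, the mode is (α−1)/18.
Set (α−1)/18 = 0.77 → α = 1 + 0.77·18 = 14.86.
β = 20 − α = 5.14.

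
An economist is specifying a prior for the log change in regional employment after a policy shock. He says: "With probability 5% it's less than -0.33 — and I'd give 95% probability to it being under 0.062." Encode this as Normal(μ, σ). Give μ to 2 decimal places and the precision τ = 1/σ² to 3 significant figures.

μ = -0.13, τ = 70.4

The p-quantile of Normal(μ,σ) is μ + z_p·σ, with z_{0.05} = -1.645 and z_{0.95} = 1.645.
Eliminate σ: μ = (z₂·x₁ − z₁·x₂)/(z₂ − z₁) = (1.645·-0.33 − (-1.645)·0.062)/3.29 = -0.13.
Then σ = (x₂ − x₁)/(z₂ − z₁) = (0.062 − -0.33)/3.29 = 0.12.
Precision τ = 1/σ² = 1/0.1192² = 70.4.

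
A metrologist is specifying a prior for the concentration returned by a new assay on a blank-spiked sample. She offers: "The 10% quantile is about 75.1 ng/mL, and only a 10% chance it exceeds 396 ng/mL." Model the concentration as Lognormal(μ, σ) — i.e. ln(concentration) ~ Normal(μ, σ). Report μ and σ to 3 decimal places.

If T ~ Lognormal(μ,σ) then ln T ~ Normal(μ,σ), so the p-quantile of ln T is μ + z_p·σ.
ln(75.1) = 4.319 and ln(396) = 5.981; z_{0.1} = -1.282, z_{0.9} = 1.282.
σ = (5.981 − 4.319)/(1.282 − (-1.282)) = 0.649.
μ = 4.319 − (-1.282)·0.649 = 5.150.

μ ≈ 5.150, σ ≈ 0.649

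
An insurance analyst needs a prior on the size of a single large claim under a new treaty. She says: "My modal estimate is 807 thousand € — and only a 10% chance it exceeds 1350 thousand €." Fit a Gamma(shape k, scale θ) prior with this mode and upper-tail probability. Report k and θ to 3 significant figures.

Gamma(k,θ) with k>1 has mode (k−1)θ, so θ = 807/(k−1).
Need P(X < 1350) = 0.9 with θ tied to k this way. Start at k = 2, θ = 807: P(X<1350) ≈ 0.498.
Too low — raise k to concentrate. Iterating converges to k ≈ 8.14.
Then θ = 807/(8.14−1) ≈ 113.

k ≈ 8.14, θ ≈ 113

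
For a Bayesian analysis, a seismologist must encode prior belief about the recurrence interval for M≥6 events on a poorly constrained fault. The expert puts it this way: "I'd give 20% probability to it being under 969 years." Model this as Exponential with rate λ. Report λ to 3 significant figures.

λ ≈ 0.00023

P(T < 969.0) = 1 − e^(−λ·969.0) = 0.2, so λ = −ln(1−0.2)/969.0 = −ln(0.8)/969.0 = 0.00023.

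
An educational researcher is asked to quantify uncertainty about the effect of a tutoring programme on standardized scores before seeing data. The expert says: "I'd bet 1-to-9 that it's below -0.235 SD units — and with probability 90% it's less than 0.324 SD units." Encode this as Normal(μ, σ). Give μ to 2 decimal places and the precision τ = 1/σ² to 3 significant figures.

μ = 0.04, τ = 21

The p-quantile of Normal(μ,σ) is μ + z_p·σ, with z_{0.1} = -1.282 and z_{0.9} = 1.282.
Eliminate σ: μ = (z₂·x₁ − z₁·x₂)/(z₂ − z₁) = (1.282·-0.235 − (-1.282)·0.324)/2.563 = 0.04.
Then σ = (x₂ − x₁)/(z₂ − z₁) = (0.324 − -0.235)/2.563 = 0.22.
Precision τ = 1/σ² = 1/0.2181² = 21.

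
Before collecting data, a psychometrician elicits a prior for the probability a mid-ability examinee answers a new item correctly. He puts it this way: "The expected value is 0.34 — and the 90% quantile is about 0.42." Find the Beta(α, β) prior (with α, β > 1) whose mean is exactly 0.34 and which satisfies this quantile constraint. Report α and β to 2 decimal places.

α ≈ 20.02, β ≈ 38.86

With mean 0.34 fixed, write α = 0.34s, β = 0.66s where s = α+β.
Need P(θ < 0.42) = 0.9 under Beta(0.34s, 0.66s). Normal approximation: (q−m)/√(m(1−m)/s) ≈ z_{0.9} = 1.28, so s ≈ 0.34·0.66·(1.28)²/(0.42−0.34)² = 57.6.
At s = 57.6: P(θ<0.42) ≈ 0.898. Adjusting to match 0.9 gives s ≈ 58.88.
So α = 0.34·58.88 ≈ 20.02, β = 0.66·58.88 ≈ 38.86.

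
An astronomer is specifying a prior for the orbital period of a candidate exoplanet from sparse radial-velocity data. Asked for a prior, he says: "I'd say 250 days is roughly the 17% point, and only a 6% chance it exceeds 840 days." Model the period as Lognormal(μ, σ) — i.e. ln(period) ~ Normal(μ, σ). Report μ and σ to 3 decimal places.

If T ~ Lognormal(μ,σ) then ln T ~ Normal(μ,σ), so the p-quantile of ln T is μ + z_p·σ.
ln(250) = 5.521 and ln(840) = 6.733; z_{0.17} = -0.9542, z_{0.94} = 1.555.
σ = (6.733 − 5.521)/(1.555 − (-0.9542)) = 0.483.
μ = 5.521 − (-0.9542)·0.483 = 5.982.

μ ≈ 5.982, σ ≈ 0.483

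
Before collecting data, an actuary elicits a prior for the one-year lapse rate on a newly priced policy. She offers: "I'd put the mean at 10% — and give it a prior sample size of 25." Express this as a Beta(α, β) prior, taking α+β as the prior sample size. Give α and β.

α = 2.5, β = 22.5

Under the effective-sample-size interpretation, Beta(α, β) has prior mean α/(α+β) and prior sample size α+β.
So α+β = 25 and α/(α+β) = 0.1, giving α = 0.1·25 = 2.5 and β = 25 − 2.5 = 22.5.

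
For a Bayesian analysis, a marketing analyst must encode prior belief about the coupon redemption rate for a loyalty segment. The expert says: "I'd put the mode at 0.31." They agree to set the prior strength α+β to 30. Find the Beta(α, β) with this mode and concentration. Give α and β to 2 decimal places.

For α,β > 1 the Beta mode is (α−1)/(α+β−2). With α+β = 30, the mode is (α−1)/28.
Set (α−1)/28 = 0.31 → α = 1 + 0.31·28 = 9.68.
β = 30 − α = 20.32.

α = 9.68, β = 20.32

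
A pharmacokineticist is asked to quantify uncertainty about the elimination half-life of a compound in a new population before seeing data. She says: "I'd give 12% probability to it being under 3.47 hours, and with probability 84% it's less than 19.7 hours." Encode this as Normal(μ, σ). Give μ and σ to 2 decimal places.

μ = 12.26, σ = 7.48

The p-quantile of Normal(μ,σ) is μ + z_p·σ, with z_{0.12} = -1.175 and z_{0.84} = 0.9945.
Eliminate σ: μ = (z₂·x₁ − z₁·x₂)/(z₂ − z₁) = (0.9945·3.47 − (-1.175)·19.7)/2.169 = 12.26.
Then σ = (x₂ − x₁)/(z₂ − z₁) = (19.7 − 3.47)/2.169 = 7.48.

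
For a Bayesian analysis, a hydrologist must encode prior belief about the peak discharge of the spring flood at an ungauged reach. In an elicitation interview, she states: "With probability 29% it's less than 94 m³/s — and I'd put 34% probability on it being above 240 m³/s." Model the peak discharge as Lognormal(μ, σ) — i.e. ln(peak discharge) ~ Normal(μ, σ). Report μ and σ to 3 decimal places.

μ ≈ 5.080, σ ≈ 0.970

If T ~ Lognormal(μ,σ) then ln T ~ Normal(μ,σ), so the p-quantile of ln T is μ + z_p·σ.
ln(94) = 4.543 and ln(240) = 5.481; z_{0.29} = -0.5534, z_{0.66} = 0.4125.
σ = (5.481 − 4.543)/(0.4125 − (-0.5534)) = 0.970.
μ = 4.543 − (-0.5534)·0.970 = 5.080.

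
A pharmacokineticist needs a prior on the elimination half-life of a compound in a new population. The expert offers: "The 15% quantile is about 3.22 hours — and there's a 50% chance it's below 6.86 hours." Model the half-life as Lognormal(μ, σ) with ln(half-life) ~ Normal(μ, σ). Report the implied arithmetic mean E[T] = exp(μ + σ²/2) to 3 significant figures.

If T ~ Lognormal(μ,σ) then ln T ~ Normal(μ,σ), so the p-quantile of ln T is μ + z_p·σ.
ln(3.22) = 1.169 and ln(6.86) = 1.926; z_{0.15} = -1.036, z_{0.5} = 0.
σ = (1.926 − 1.169)/(0 − (-1.036)) = 0.730.
μ = 1.169 − (-1.036)·0.730 = 1.926.
E[T] = exp(μ + σ²/2) = exp(1.926 + 0.2663) = 8.95 hours.

E[T] ≈ 8.95 hours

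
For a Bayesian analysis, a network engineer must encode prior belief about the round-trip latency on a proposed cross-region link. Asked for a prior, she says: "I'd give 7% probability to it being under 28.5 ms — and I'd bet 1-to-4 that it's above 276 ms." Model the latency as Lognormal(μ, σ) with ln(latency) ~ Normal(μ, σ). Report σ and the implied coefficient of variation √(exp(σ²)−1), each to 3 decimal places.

σ ≈ 0.980, CV ≈ 1.269

If T ~ Lognormal(μ,σ) then ln T ~ Normal(μ,σ), so the p-quantile of ln T is μ + z_p·σ.
ln(28.5) = 3.35 and ln(276) = 5.62; z_{0.07} = -1.476, z_{0.8} = 0.8416.
σ = (5.62 − 3.35)/(0.8416 − (-1.476)) = 0.980.
μ = 3.35 − (-1.476)·0.980 = 4.796.
CV = √(exp(σ²)−1) = √(exp(0.9599)−1) = 1.269.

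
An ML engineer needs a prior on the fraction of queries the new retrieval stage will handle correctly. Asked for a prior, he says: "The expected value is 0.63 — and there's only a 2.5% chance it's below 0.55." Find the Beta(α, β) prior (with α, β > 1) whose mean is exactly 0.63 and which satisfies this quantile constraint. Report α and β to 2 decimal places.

With mean 0.63 fixed, write α = 0.63s, β = 0.37s where s = α+β.
Need P(θ < 0.55) = 0.025 under Beta(0.63s, 0.37s). Normal approximation: (q−m)/√(m(1−m)/s) ≈ z_{0.025} = -1.96, so s ≈ 0.63·0.37·(-1.96)²/(0.55−0.63)² = 139.9.
At s = 139.9: P(θ<0.55) ≈ 0.027. Adjusting to match 0.025 gives s ≈ 144.59.
So α = 0.63·144.59 ≈ 91.09, β = 0.37·144.59 ≈ 53.50.

α ≈ 91.09, β ≈ 53.50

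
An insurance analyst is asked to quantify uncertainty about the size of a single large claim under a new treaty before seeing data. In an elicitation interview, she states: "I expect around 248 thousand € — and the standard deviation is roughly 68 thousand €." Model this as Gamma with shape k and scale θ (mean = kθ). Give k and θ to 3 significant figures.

k ≈ 13.3, θ ≈ 18.6

For Gamma(k, scale θ): mean = kθ, variance = kθ², so CV = 1/√k.
CV = SD/mean = 68/248 = 0.2742, hence k = 1/CV² = 13.3.
Then θ = mean/k = 248/13.3 = 18.6.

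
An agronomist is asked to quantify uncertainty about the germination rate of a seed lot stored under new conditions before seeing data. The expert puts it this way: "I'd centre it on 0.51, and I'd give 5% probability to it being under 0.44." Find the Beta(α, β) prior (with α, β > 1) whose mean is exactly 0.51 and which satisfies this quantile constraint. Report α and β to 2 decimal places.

With mean 0.51 fixed, write α = 0.51s, β = 0.49s where s = α+β.
Need P(θ < 0.44) = 0.05 under Beta(0.51s, 0.49s). Normal approximation: (q−m)/√(m(1−m)/s) ≈ z_{0.05} = -1.64, so s ≈ 0.51·0.49·(-1.64)²/(0.44−0.51)² = 138.0.
At s = 138.0: P(θ<0.44) ≈ 0.050. Adjusting to match 0.05 gives s ≈ 137.45.
So α = 0.51·137.45 ≈ 70.10, β = 0.49·137.45 ≈ 67.35.

α ≈ 70.10, β ≈ 67.35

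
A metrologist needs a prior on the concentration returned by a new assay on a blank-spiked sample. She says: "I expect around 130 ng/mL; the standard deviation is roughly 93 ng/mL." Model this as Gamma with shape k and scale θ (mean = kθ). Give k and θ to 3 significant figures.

For Gamma(k, scale θ): mean = kθ, variance = kθ², so CV = 1/√k.
CV = SD/mean = 93/130 = 0.7154, hence k = 1/CV² = 1.95.
Then θ = mean/k = 130/1.95 = 66.5.

k ≈ 1.95, θ ≈ 66.5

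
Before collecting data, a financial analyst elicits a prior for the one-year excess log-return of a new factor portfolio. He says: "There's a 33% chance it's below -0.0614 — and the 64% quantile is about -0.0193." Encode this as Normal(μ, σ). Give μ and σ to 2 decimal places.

The p-quantile of Normal(μ,σ) is μ + z_p·σ, with z_{0.33} = -0.4399 and z_{0.64} = 0.3585.
Eliminate σ: μ = (z₂·x₁ − z₁·x₂)/(z₂ − z₁) = (0.3585·-0.0614 − (-0.4399)·-0.0193)/0.7984 = -0.04.
Then σ = (x₂ − x₁)/(z₂ − z₁) = (-0.0193 − -0.0614)/0.7984 = 0.05.

μ = -0.04, σ = 0.05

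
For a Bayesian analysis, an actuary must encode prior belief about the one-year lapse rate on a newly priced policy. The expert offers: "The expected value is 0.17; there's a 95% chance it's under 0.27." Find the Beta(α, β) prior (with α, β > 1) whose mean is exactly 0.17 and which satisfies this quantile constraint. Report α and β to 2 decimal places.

With mean 0.17 fixed, write α = 0.17s, β = 0.83s where s = α+β.
Need P(θ < 0.27) = 0.95 under Beta(0.17s, 0.83s). Normal approximation: (q−m)/√(m(1−m)/s) ≈ z_{0.95} = 1.64, so s ≈ 0.17·0.83·(1.64)²/(0.27−0.17)² = 38.2.
At s = 38.2: P(θ<0.27) ≈ 0.938. Adjusting to match 0.95 gives s ≈ 44.06.
So α = 0.17·44.06 ≈ 7.49, β = 0.83·44.06 ≈ 36.57.

α ≈ 7.49, β ≈ 36.57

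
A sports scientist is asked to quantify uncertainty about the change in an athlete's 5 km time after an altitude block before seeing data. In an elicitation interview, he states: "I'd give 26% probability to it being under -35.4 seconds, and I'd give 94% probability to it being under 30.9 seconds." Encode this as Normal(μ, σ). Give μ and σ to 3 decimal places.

μ = -15.995, σ = 30.162

The p-quantile of Normal(μ,σ) is μ + z_p·σ, with z_{0.26} = -0.6433 and z_{0.94} = 1.555.
Eliminate σ: μ = (z₂·x₁ − z₁·x₂)/(z₂ − z₁) = (1.555·-35.4 − (-0.6433)·30.9)/2.198 = -15.995.
Then σ = (x₂ − x₁)/(z₂ − z₁) = (30.9 − -35.4)/2.198 = 30.162.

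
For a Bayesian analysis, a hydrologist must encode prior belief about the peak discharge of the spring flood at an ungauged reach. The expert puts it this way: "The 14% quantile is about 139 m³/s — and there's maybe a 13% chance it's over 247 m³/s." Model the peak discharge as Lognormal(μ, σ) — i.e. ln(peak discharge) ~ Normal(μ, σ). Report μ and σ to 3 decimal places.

If T ~ Lognormal(μ,σ) then ln T ~ Normal(μ,σ), so the p-quantile of ln T is μ + z_p·σ.
ln(139) = 4.934 and ln(247) = 5.509; z_{0.14} = -1.08, z_{0.87} = 1.126.
σ = (5.509 − 4.934)/(1.126 − (-1.08)) = 0.261.
μ = 4.934 − (-1.08)·0.261 = 5.216.

μ ≈ 5.216, σ ≈ 0.261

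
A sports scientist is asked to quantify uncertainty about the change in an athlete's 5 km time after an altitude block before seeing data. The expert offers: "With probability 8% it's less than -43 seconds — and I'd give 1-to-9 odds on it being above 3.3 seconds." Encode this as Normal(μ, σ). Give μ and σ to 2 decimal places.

The p-quantile of Normal(μ,σ) is μ + z_p·σ, with z_{0.08} = -1.405 and z_{0.9} = 1.282.
Eliminate σ: μ = (z₂·x₁ − z₁·x₂)/(z₂ − z₁) = (1.282·-43 − (-1.405)·3.3)/2.687 = -18.79.
Then σ = (x₂ − x₁)/(z₂ − z₁) = (3.3 − -43)/2.687 = 17.23.

μ = -18.79, σ = 17.23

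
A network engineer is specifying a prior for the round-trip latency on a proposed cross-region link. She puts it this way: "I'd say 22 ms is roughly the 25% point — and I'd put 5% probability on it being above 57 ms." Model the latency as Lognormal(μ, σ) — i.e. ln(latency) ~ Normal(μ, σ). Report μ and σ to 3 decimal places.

μ ≈ 3.368, σ ≈ 0.410

If T ~ Lognormal(μ,σ) then ln T ~ Normal(μ,σ), so the p-quantile of ln T is μ + z_p·σ.
ln(22) = 3.091 and ln(57) = 4.043; z_{0.25} = -0.6745, z_{0.95} = 1.645.
σ = (4.043 − 3.091)/(1.645 − (-0.6745)) = 0.410.
μ = 3.091 − (-0.6745)·0.410 = 3.368.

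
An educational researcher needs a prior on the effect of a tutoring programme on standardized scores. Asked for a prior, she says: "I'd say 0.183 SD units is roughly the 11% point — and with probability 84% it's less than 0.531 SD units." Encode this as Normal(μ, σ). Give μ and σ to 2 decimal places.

For Normal(μ,σ), the p-quantile is μ + z_p·σ. Here z_{0.11} = -1.227, z_{0.84} = 0.9945.
So 0.183 = μ − 1.227σ and 0.531 = μ + 0.9945σ.
Subtracting: σ = (0.531 − 0.183)/(0.9945 − (-1.227)) = 0.16.
Then μ = 0.183 − (-1.227)·0.16 = 0.38.

μ = 0.38, σ = 0.16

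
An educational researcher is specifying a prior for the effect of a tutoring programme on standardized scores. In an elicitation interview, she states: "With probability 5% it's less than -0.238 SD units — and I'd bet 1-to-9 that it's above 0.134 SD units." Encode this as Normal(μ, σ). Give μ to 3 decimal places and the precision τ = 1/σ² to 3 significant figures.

For Normal(μ,σ), the p-quantile is μ + z_p·σ. Here z_{0.05} = -1.645, z_{0.9} = 1.282.
So -0.238 = μ − 1.645σ and 0.134 = μ + 1.282σ.
Subtracting: σ = (0.134 − -0.238)/(1.282 − (-1.645)) = 0.127.
Then μ = -0.238 − (-1.645)·0.127 = -0.029.
Precision τ = 1/σ² = 1/0.1271² = 61.9.

μ = -0.029, τ = 61.9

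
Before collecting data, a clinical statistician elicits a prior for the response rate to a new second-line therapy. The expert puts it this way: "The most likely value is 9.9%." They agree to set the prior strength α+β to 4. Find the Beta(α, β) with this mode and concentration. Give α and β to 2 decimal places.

α = 1.20, β = 2.80

For α,β > 1 the Beta mode is (α−1)/(α+β−2). With α+β = 4, the mode is (α−1)/2.
Set (α−1)/2 = 0.099 → α = 1 + 0.099·2 = 1.20.
β = 4 − α = 2.80.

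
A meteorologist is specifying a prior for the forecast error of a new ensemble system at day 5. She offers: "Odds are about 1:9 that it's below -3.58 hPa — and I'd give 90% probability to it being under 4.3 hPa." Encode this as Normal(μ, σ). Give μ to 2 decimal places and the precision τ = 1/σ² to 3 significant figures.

For Normal(μ,σ), the p-quantile is μ + z_p·σ. Here z_{0.1} = -1.282, z_{0.9} = 1.282.
So -3.58 = μ − 1.282σ and 4.3 = μ + 1.282σ.
Subtracting: σ = (4.3 − -3.58)/(1.282 − (-1.282)) = 3.07.
Then μ = -3.58 − (-1.282)·3.07 = 0.36.
Precision τ = 1/σ² = 1/3.074² = 0.106.

μ = 0.36, τ = 0.106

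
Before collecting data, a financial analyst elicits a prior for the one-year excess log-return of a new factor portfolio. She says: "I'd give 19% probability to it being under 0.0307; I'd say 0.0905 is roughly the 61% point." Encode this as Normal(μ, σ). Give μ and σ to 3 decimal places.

The p-quantile of Normal(μ,σ) is μ + z_p·σ, with z_{0.19} = -0.8779 and z_{0.61} = 0.2793.
Eliminate σ: μ = (z₂·x₁ − z₁·x₂)/(z₂ − z₁) = (0.2793·0.0307 − (-0.8779)·0.0905)/1.157 = 0.076.
Then σ = (x₂ − x₁)/(z₂ − z₁) = (0.0905 − 0.0307)/1.157 = 0.052.

μ = 0.076, σ = 0.052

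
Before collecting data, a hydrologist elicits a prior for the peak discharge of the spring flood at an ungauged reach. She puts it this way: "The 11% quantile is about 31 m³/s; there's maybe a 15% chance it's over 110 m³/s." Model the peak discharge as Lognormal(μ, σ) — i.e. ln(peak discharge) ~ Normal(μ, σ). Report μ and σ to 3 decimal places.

If T ~ Lognormal(μ,σ) then ln T ~ Normal(μ,σ), so the p-quantile of ln T is μ + z_p·σ.
ln(31) = 3.434 and ln(110) = 4.7; z_{0.11} = -1.227, z_{0.85} = 1.036.
σ = (4.7 − 3.434)/(1.036 − (-1.227)) = 0.560.
μ = 3.434 − (-1.227)·0.560 = 4.120.

μ ≈ 4.120, σ ≈ 0.560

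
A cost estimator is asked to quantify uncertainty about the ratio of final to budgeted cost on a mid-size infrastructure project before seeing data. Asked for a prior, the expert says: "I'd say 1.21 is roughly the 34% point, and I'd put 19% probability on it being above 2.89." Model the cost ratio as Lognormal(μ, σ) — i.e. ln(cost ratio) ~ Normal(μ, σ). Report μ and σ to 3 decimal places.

If T ~ Lognormal(μ,σ) then ln T ~ Normal(μ,σ), so the p-quantile of ln T is μ + z_p·σ.
ln(1.21) = 0.1906 and ln(2.89) = 1.061; z_{0.34} = -0.4125, z_{0.81} = 0.8779.
σ = (1.061 − 0.1906)/(0.8779 − (-0.4125)) = 0.675.
μ = 0.1906 − (-0.4125)·0.675 = 0.469.

μ ≈ 0.469, σ ≈ 0.675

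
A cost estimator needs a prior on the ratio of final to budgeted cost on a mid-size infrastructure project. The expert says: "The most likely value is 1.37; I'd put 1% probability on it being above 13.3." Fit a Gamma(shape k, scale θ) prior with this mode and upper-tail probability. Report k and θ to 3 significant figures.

Gamma(k,θ) with k>1 has mode (k−1)θ, so θ = 1.37/(k−1).
Need P(X < 13.3) = 0.99 with θ tied to k this way. Start at k = 2, θ = 1.37: P(X<13.3) ≈ 0.999.
Too high — lower k to spread out. Iterating converges to k ≈ 1.61.
Then θ = 1.37/(1.61−1) ≈ 2.26.

k ≈ 1.61, θ ≈ 2.26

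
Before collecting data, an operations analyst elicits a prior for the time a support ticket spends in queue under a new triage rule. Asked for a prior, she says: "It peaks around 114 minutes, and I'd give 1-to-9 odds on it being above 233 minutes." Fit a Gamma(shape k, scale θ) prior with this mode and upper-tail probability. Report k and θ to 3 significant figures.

k ≈ 4.76, θ ≈ 30.4

Gamma(k,θ) with k>1 has mode (k−1)θ, so θ = 114/(k−1).
Need P(X < 233) = 0.9 with θ tied to k this way. Start at k = 2, θ = 114: P(X<233) ≈ 0.606.
Too low — raise k to concentrate. Iterating converges to k ≈ 4.76.
Then θ = 114/(4.76−1) ≈ 30.4.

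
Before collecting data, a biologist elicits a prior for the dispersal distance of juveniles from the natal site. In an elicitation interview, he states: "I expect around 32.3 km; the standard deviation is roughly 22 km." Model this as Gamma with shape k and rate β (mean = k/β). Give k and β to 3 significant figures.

k ≈ 2.16, β ≈ 0.0667

For Gamma(k, rate β): mean = k/β, variance = k/β², so CV = 1/√k.
CV = SD/mean = 22/32.3 = 0.6811, hence k = 1/CV² = 2.16.
Then β = k/mean = 2.16/32.3 = 0.0667.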